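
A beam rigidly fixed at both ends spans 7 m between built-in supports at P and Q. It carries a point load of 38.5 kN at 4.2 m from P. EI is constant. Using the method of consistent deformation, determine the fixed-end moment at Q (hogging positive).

Release both end moments; the primary structure is a simply-supported span PQ with redundants M_P and M_Q.
On the primary (simply-supported) span, the end slopes from the loading are:
  at P: point load 38.5 at a = 4.2: Pab(L + b)/(6LEI) = 105.6/EI
  at Q: point load 38.5 at a = 4.2: Pab(L + a)/(6LEI) = 120.7/EI
  θ_P0 = 105.6/EI,  θ_Q0 = 120.7/EI
Flexibility coefficients: a unit moment at one end gives L/(3EI) there and L/(6EI) at the far end, so f₁₁ = f₂₂ = 2.333/EI and f₁₂ = f₂₁ = 1.167/EI.
Compatibility — zero rotation at each built-in end:
  2.333 M_P + 1.167 M_Q = 105.6
  1.167 M_P + 2.333 M_Q = 120.7
Solving the pair gives M_P = 25.87 kN·m and M_Q = 38.81 kN·m (hogging).

M_Q = 38.81 kN·m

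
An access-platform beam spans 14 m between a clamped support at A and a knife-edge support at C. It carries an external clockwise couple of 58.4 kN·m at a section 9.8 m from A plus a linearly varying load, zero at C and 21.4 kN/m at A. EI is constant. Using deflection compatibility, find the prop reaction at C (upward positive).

Choose R_C as the redundant. The primary structure is the cantilever fixed at A.
Deflection at C on the released cantilever, summing each load's contribution:
  clockwise couple 58.4 at a = 9.8: M₀a(2L − a)/(2EI) = 5208/EI
  triangular load, peak 21.4 at the fixed end: w₀L⁴/(30EI) = 27403/EI
  δ_0 = 32612/EI
Flexibility coefficient — unit upward force at C: δ_{CC} = L³/(3EI) = 914.7/EI.
The prop prevents deflection at C: R_C = δ_0/δ_{CC} = 32612/914.7 = 35.65 kN.

R_C = 35.65 kN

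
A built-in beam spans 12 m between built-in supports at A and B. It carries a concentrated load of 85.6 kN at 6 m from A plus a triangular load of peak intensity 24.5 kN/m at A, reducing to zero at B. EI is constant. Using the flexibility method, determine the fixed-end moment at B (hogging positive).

Take the two fixed-end moments M_A, M_B as redundants; the released structure is the simple span AB.
On the primary (simply-supported) span, the end slopes from the loading are:
  at A: point load 85.6 at a = 6: Pab(L + b)/(6LEI) = 770.4/EI
  at B: point load 85.6 at a = 6: Pab(L + a)/(6LEI) = 770.4/EI
  at A: triangular load, peak 24.5: w₀L³/(45EI) = 940.8/EI
  at B: triangular load, peak 24.5: 7w₀L³/(360EI) = 823.2/EI
  θ_A0 = 1711/EI,  θ_B0 = 1594/EI
Flexibility coefficients: a unit moment at one end gives L/(3EI) there and L/(6EI) at the far end, so f₁₁ = f₂₂ = 4/EI and f₁₂ = f₂₁ = 2/EI.
Compatibility — zero rotation at each built-in end:
  4 M_A + 2 M_B = 1711
  2 M_A + 4 M_B = 1594
Solving the pair gives M_A = 304.8 kN·m and M_B = 246 kN·m (hogging).

M_B = 246 kN·m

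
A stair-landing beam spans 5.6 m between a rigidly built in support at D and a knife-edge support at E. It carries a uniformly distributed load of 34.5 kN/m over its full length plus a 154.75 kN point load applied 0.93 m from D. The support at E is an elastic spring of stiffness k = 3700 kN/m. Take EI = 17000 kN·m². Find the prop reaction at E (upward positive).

R_E = 72.78 kN

Choose R_E as the redundant. The primary structure is the cantilever fixed at D.
Primary-structure tip deflection at E by superposition:
  UDL 34.5: wL⁴/(8EI) = 4241/EI
  point load 154.75 at a = 0.93: Pa²(3L − a)/(6EI) = 354/EI
  δ_0 = 4595/EI
Tip deflection under a unit load at E: L³/(3EI) = 58.54/EI.
With EI = 17000 kN·m²: δ_0 = 0.2703 m and δ_{EE} = 0.003443 m/kN.
Compatibility — the spring shortens by R_E/k under the reaction it provides: δ_0 − R_E·δ_{EE} = R_E/k. With 1/k = 0.00027 m/kN, R_E = δ_0 / (δ_{EE} + 1/k) = 0.2703 / (0.003443 + 0.00027) = 72.78 kN.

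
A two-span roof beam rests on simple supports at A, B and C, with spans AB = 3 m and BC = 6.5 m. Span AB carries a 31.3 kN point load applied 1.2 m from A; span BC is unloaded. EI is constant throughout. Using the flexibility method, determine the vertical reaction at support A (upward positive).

Take M_B as the redundant. Released structure: two simple spans AB and BC with a hinge at B.
Discontinuity in slope at B on the released structure — sum the simple-span end rotations:
  span AB: point load 31.3 at a = 1.2: Pab(L + a)/(6LEI) = 15.78/EI
  relative rotation θ_0 = (15.78 + 0)/EI = 15.78/EI
A unit hogging moment at B produces rotation L₁/(3EI) + L₂/(3EI) = 3.167/EI.
Slope continuity at B: θ_0 = M_B·3.167/EI, so M_B = 15.78/3.167 = 4.982 kN·m (hogging).
Span AB, ΣM about A with M_B applied at B: R_B^{AB}·3 = 37.56 + 4.982, so R_B^{AB} = 14.18 kN and R_A = 31.3 − 14.18 = 17.12 kN.

R_A = 17.12 kN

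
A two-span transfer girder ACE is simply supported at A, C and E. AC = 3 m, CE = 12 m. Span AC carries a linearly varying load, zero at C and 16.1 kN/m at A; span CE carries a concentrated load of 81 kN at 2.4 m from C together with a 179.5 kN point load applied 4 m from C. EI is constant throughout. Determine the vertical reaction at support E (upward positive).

Take M_C as the redundant. Released structure: two simple spans AC and CE with a hinge at C.
Discontinuity in slope at C on the released structure — sum the simple-span end rotations:
  span AC: triangular load, peak 16.1: 7w₀L³/(360EI) = 8.453/EI
  span CE: point load 81 at a = 2.4: Pab(L + b)/(6LEI) = 559.9/EI
  span CE: point load 179.5 at a = 4: Pab(L + b)/(6LEI) = 1596/EI
  relative rotation θ_0 = (8.453 + 2155)/EI = 2164/EI
A unit hogging moment at C produces rotation L₁/(3EI) + L₂/(3EI) = 5/EI.
Slope continuity at C: θ_0 = M_C·5/EI, so M_C = 2164/5 = 432.8 kN·m (hogging).
Span CE, ΣM about E: R_C^{CE}·12 = 2214 + 432.8, so R_C^{CE} = 220.5 kN and R_E = 260.5 − 220.5 = 39.97 kN.

R_E = 39.97 kN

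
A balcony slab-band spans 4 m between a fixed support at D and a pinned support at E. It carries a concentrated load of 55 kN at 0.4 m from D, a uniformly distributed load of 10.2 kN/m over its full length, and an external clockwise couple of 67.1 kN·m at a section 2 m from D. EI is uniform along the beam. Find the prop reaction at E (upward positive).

R_E = 34.97 kN

Take the reaction at E as the redundant and release it; the primary structure is a cantilever fixed at D.
Downward deflection at the released point E due to the loads:
  point load 55 at a = 0.4: Pa²(3L − a)/(6EI) = 17.01/EI
  UDL 10.2: wL⁴/(8EI) = 326.4/EI
  clockwise couple 67.1 at a = 2: M₀a(2L − a)/(2EI) = 402.6/EI
  δ_0 = 746/EI
Tip deflection under a unit load at E: L³/(3EI) = 21.33/EI.
Compatibility at E: δ_0 − R_E·δ_{EE} = 0, so R_E = 746/21.33 = 34.97 kN.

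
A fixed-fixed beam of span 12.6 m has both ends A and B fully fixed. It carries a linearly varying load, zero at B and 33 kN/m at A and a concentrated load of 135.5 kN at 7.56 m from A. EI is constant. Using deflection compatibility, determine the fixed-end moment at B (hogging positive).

M_B = 420.5 kN·m

Take the two fixed-end moments M_A, M_B as redundants; the released structure is the simple span AB.
Simple-span end rotations at A and B under the given loads:
  at A: triangular load, peak 33: w₀L³/(45EI) = 1467/EI
  at B: triangular load, peak 33: 7w₀L³/(360EI) = 1284/EI
  at A: point load 135.5 at a = 7.56: Pab(L + b)/(6LEI) = 1205/EI
  at B: point load 135.5 at a = 7.56: Pab(L + a)/(6LEI) = 1377/EI
  θ_A0 = 2672/EI,  θ_B0 = 2660/EI
Flexibility coefficients: a unit moment at one end gives L/(3EI) there and L/(6EI) at the far end, so f₁₁ = f₂₂ = 4.2/EI and f₁₂ = f₂₁ = 2.1/EI.
Compatibility — zero rotation at each built-in end:
  4.2 M_A + 2.1 M_B = 2672
  2.1 M_A + 4.2 M_B = 2660
Solving the pair gives M_A = 425.9 kN·m and M_B = 420.5 kN·m (hogging).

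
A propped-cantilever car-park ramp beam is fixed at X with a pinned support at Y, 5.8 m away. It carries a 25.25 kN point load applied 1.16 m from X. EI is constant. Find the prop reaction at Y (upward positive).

Choose R_Y as the redundant. The primary structure is the cantilever fixed at X.
Deflection at Y on the released cantilever, summing each load's contribution:
  point load 25.25 at a = 1.16: Pa²(3L − a)/(6EI) = 91.96/EI
Tip deflection under a unit load at Y: L³/(3EI) = 65.04/EI.
Compatibility at Y: δ_0 − R_Y·δ_{YY} = 0, so R_Y = 91.96/65.04 = 1.414 kN.

R_Y = 1.414 kN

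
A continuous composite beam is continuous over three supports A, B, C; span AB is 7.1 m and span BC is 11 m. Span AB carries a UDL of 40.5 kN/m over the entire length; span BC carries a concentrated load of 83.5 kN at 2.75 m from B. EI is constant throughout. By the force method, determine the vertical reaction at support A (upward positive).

R_A = 116.8 kN

Insert a hinge at B; M_B is the redundant, and each span becomes simply supported.
End slopes at the hinge B, treating each span as simply supported:
  span AB: UDL 40.5: wL³/(24EI) = 604/EI
  span BC: point load 83.5 at a = 2.75: Pab(L + b)/(6LEI) = 552.5/EI
  relative rotation θ_0 = (604 + 552.5)/EI = 1157/EI
A unit hogging moment at B produces rotation L₁/(3EI) + L₂/(3EI) = 6.033/EI.
Slope continuity at B: θ_0 = M_B·6.033/EI, so M_B = 1157/6.033 = 191.7 kN·m (hogging).
Span AB, ΣM about A with M_B applied at B: R_B^{AB}·7.1 = 1021 + 191.7, so R_B^{AB} = 170.8 kN and R_A = 287.6 − 170.8 = 116.8 kN.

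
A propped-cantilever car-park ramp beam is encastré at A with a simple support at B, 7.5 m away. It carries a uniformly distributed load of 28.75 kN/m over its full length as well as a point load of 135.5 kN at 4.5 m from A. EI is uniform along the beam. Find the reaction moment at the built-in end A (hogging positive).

M_A = 372.9 kN·m

Take the reaction at B as the redundant and release it; the primary structure is a cantilever fixed at A.
Downward deflection at the released point B due to the loads:
  UDL 28.75: wL⁴/(8EI) = 11371/EI
  point load 135.5 at a = 4.5: Pa²(3L − a)/(6EI) = 8232/EI
  δ_0 = 19602/EI
Flexibility coefficient — unit upward force at B: δ_{BB} = L³/(3EI) = 140.6/EI.
The prop prevents deflection at B: R_B = δ_0/δ_{BB} = 19602/140.6 = 139.4 kN.
Moment equilibrium about A: M_A = Σ(load moments about A) − R_B·L = 1418 − 139.4×7.5 = 372.9 kN·m.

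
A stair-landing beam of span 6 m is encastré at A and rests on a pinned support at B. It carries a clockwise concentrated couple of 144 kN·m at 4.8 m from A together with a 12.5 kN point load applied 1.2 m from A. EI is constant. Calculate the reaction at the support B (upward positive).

R_B = 35.26 kN

Remove the prop at B; the released (primary) structure is a cantilever built in at A.
Primary-structure tip deflection at B by superposition:
  clockwise couple 144 at a = 4.8: M₀a(2L − a)/(2EI) = 2488/EI
  point load 12.5 at a = 1.2: Pa²(3L − a)/(6EI) = 50.4/EI
  δ_0 = 2539/EI
Tip deflection under a unit load at B: L³/(3EI) = 72/EI.
Compatibility at B: δ_0 − R_B·δ_{BB} = 0, so R_B = 2539/72 = 35.26 kN.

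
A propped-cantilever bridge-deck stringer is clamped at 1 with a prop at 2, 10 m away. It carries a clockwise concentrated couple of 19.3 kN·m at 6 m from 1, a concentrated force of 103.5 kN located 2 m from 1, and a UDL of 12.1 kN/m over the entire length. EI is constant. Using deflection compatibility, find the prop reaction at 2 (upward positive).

Release the roller at 2. Primary structure: cantilever fixed at 1.
Primary-structure tip deflection at 2 by superposition:
  clockwise couple 19.3 at a = 6: M₀a(2L − a)/(2EI) = 810.6/EI
  point load 103.5 at a = 2: Pa²(3L − a)/(6EI) = 1932/EI
  UDL 12.1: wL⁴/(8EI) = 15125/EI
  δ_0 = 17868/EI
Tip deflection under a unit load at 2: L³/(3EI) = 333.3/EI.
The prop prevents deflection at 2: R_2 = δ_0/δ_{22} = 17868/333.3 = 53.6 kN.

R_2 = 53.6 kN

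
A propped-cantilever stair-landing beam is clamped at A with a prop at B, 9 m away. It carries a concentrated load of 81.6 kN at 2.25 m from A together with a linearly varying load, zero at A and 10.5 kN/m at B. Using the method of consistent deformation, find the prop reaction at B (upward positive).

Take the reaction at B as the redundant and release it; the primary structure is a cantilever fixed at A.
Deflection at B on the released cantilever, summing each load's contribution:
  point load 81.6 at a = 2.25: Pa²(3L − a)/(6EI) = 1704/EI
  triangular load, peak 10.5 at the free end: 11w₀L⁴/(120EI) = 6315/EI
  δ_0 = 8019/EI
Tip deflection under a unit load at B: L³/(3EI) = 243/EI.
The prop prevents deflection at B: R_B = δ_0/δ_{BB} = 8019/243 = 33 kN.

R_B = 33 kN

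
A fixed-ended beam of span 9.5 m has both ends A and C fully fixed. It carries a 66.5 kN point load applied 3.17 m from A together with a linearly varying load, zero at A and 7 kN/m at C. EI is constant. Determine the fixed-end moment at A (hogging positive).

Take the two fixed-end moments M_A, M_C as redundants; the released structure is the simple span AC.
Simple-span end rotations at A and C under the given loads:
  at A: point load 66.5 at a = 3.17: Pab(L + b)/(6LEI) = 370.6/EI
  at C: point load 66.5 at a = 3.17: Pab(L + a)/(6LEI) = 296.6/EI
  at A: triangular load, peak 7: 7w₀L³/(360EI) = 116.7/EI
  at C: triangular load, peak 7: w₀L³/(45EI) = 133.4/EI
  θ_A0 = 487.3/EI,  θ_C0 = 430/EI
Flexibility coefficients: a unit moment at one end gives L/(3EI) there and L/(6EI) at the far end, so f₁₁ = f₂₂ = 3.167/EI and f₁₂ = f₂₁ = 1.583/EI.
Compatibility — zero rotation at each built-in end:
  3.167 M_A + 1.583 M_C = 487.3
  1.583 M_A + 3.167 M_C = 430
Solving the pair gives M_A = 114.7 kN·m and M_C = 78.46 kN·m (hogging).

M_A = 114.7 kN·m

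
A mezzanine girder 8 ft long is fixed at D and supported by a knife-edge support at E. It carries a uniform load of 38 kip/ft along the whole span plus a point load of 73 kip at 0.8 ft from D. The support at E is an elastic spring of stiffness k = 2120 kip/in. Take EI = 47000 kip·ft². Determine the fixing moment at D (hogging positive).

Remove the prop at E; the released (primary) structure is a cantilever built in at D.
Downward deflection at the released point E due to the loads:
  UDL 38: wL⁴/(8EI) = 19456/EI
  point load 73 at a = 0.8: Pa²(3L − a)/(6EI) = 180.7/EI
  δ_0 = 19637/EI
Tip deflection under a unit load at E: L³/(3EI) = 170.7/EI.
With EI = 47000 kip·ft²: δ_0 = 0.4178 ft and δ_{EE} = 0.003631 ft/kip.
Compatibility — the spring shortens by R_E/k under the reaction it provides: δ_0 − R_E·δ_{EE} = R_E/k. With 1/k = 1/(2120×12) ft/kip = 0.000039 ft/kip, R_E = δ_0 / (δ_{EE} + 1/k) = 0.4178 / (0.003631 + 0.000039) = 113.8 kip.
Moment equilibrium about D: M_D = Σ(load moments about D) − R_E·L = 1274 − 113.8×8 = 363.8 kip·ft.

M_D = 363.8 kip·ft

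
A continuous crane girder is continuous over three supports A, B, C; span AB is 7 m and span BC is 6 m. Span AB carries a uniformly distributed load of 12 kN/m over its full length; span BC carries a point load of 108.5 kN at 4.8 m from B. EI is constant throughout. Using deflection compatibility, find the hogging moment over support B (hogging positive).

Release continuity at B by inserting a hinge; the redundant is the internal moment M_B. The primary structure is two simply-supported spans AB and BC.
Rotations at B on the released spans (each span's end-slope, ×1/EI):
  span AB: UDL 12: wL³/(24EI) = 171.5/EI
  span BC: point load 108.5 at a = 4.8: Pab(L + b)/(6LEI) = 125/EI
  relative rotation θ_0 = (171.5 + 125)/EI = 296.5/EI
A unit hogging moment at B produces rotation L₁/(3EI) + L₂/(3EI) = 4.333/EI.
Slope continuity at B: θ_0 = M_B·4.333/EI, so M_B = 296.5/4.333 = 68.42 kN·m (hogging).

M_B = 68.42 kN·m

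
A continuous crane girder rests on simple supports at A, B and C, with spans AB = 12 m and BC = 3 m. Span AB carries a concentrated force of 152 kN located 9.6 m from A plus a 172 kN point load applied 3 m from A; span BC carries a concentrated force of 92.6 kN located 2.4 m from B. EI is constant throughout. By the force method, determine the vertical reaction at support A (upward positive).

R_A = 125.3 kN

Insert a hinge at B; M_B is the redundant, and each span becomes simply supported.
Rotations at B on the released spans (each span's end-slope, ×1/EI):
  span AB: point load 152 at a = 9.6: Pab(L + a)/(6LEI) = 1051/EI
  span AB: point load 172 at a = 3: Pab(L + a)/(6LEI) = 967.5/EI
  span BC: point load 92.6 at a = 2.4: Pab(L + b)/(6LEI) = 26.67/EI
  relative rotation θ_0 = (2018 + 26.67)/EI = 2045/EI
A unit hogging moment at B produces rotation L₁/(3EI) + L₂/(3EI) = 5/EI.
Compatibility: M_B·(L₁+L₂)/(3EI) = θ_0, giving M_B = 409 kN·m (hogging).
Span AB, ΣM about A with M_B applied at B: R_B^{AB}·12 = 1975 + 409, so R_B^{AB} = 198.7 kN and R_A = 324 − 198.7 = 125.3 kN.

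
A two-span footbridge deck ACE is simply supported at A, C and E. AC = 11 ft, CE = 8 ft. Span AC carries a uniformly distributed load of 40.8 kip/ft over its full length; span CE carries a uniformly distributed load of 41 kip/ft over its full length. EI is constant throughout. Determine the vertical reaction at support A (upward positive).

Release continuity at C by inserting a hinge; the redundant is the internal moment M_C. The primary structure is two simply-supported spans AC and CE.
Rotations at C on the released spans (each span's end-slope, ×1/EI):
  span AC: UDL 40.8: wL³/(24EI) = 2263/EI
  span CE: UDL 41: wL³/(24EI) = 874.7/EI
  relative rotation θ_0 = (2263 + 874.7)/EI = 3137/EI
A unit hogging moment at C produces rotation L₁/(3EI) + L₂/(3EI) = 6.333/EI.
Slope continuity at C: θ_0 = M_C·6.333/EI, so M_C = 3137/6.333 = 495.4 kip·ft (hogging).
Span AC, ΣM about A with M_C applied at C: R_C^{AC}·11 = 2468 + 495.4, so R_C^{AC} = 269.4 kip and R_A = 448.8 − 269.4 = 179.4 kip.

R_A = 179.4 kip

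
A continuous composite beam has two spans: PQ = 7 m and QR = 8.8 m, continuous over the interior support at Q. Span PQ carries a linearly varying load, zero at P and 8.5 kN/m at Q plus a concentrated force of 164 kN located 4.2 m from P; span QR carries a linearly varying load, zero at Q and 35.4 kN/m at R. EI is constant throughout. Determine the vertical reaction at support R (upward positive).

R_R = 81.22 kN

Release continuity at Q by inserting a hinge; the redundant is the internal moment M_Q. The primary structure is two simply-supported spans PQ and QR.
End slopes at the hinge Q, treating each span as simply supported:
  span PQ: triangular load, peak 8.5: w₀L³/(45EI) = 64.79/EI
  span PQ: point load 164 at a = 4.2: Pab(L + a)/(6LEI) = 514.3/EI
  span QR: triangular load, peak 35.4: 7w₀L³/(360EI) = 469.1/EI
  relative rotation θ_0 = (579.1 + 469.1)/EI = 1048/EI
A unit hogging moment at Q produces rotation L₁/(3EI) + L₂/(3EI) = 5.267/EI.
Slope continuity at Q: θ_0 = M_Q·5.267/EI, so M_Q = 1048/5.267 = 199 kN·m (hogging).
Span QR, ΣM about R: R_Q^{QR}·8.8 = 456.9 + 199, so R_Q^{QR} = 74.54 kN and R_R = 155.8 − 74.54 = 81.22 kN.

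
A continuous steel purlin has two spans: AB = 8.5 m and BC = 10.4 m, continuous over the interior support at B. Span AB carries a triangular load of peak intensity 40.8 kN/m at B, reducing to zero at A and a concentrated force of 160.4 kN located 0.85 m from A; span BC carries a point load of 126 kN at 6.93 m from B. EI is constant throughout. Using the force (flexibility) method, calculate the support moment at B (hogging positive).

M_B = 225.6 kN·m

Take M_B as the redundant. Released structure: two simple spans AB and BC with a hinge at B.
End slopes at the hinge B, treating each span as simply supported:
  span AB: triangular load, peak 40.8: w₀L³/(45EI) = 556.8/EI
  span AB: point load 160.4 at a = 0.85: Pab(L + a)/(6LEI) = 191.2/EI
  span BC: point load 126 at a = 6.93: Pab(L + b)/(6LEI) = 673.5/EI
  relative rotation θ_0 = (748 + 673.5)/EI = 1422/EI
A unit hogging moment at B produces rotation L₁/(3EI) + L₂/(3EI) = 6.3/EI.
Compatibility: M_B·(L₁+L₂)/(3EI) = θ_0, giving M_B = 225.6 kN·m (hogging).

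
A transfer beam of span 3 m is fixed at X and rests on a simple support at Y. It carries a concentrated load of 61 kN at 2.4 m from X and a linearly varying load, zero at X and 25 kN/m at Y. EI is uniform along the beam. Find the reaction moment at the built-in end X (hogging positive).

Remove the prop at Y; the released (primary) structure is a cantilever built in at X.
Primary-structure tip deflection at Y by superposition:
  point load 61 at a = 2.4: Pa²(3L − a)/(6EI) = 386.5/EI
  triangular load, peak 25 at the free end: 11w₀L⁴/(120EI) = 185.6/EI
  δ_0 = 572.1/EI
Tip deflection under a unit load at Y: L³/(3EI) = 9/EI.
The prop prevents deflection at Y: R_Y = δ_0/δ_{YY} = 572.1/9 = 63.57 kN.
Moment equilibrium about X: M_X = Σ(load moments about X) − R_Y·L = 221.4 − 63.57×3 = 30.69 kN·m.

M_X = 30.69 kN·m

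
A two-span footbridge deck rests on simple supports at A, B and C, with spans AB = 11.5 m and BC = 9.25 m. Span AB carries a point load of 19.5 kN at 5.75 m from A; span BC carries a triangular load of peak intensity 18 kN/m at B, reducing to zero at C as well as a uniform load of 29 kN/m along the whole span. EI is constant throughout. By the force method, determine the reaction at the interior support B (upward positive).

R_B = 239.8 kN

Release continuity at B by inserting a hinge; the redundant is the internal moment M_B. The primary structure is two simply-supported spans AB and BC.
End slopes at the hinge B, treating each span as simply supported:
  span AB: point load 19.5 at a = 5.75: Pab(L + a)/(6LEI) = 161.2/EI
  span BC: triangular load, peak 18: w₀L³/(45EI) = 316.6/EI
  span BC: UDL 29: wL³/(24EI) = 956.3/EI
  relative rotation θ_0 = (161.2 + 1273)/EI = 1434/EI
A unit hogging moment at B produces rotation L₁/(3EI) + L₂/(3EI) = 6.917/EI.
Slope continuity at B: θ_0 = M_B·6.917/EI, so M_B = 1434/6.917 = 207.3 kN·m (hogging).
Span AB, ΣM about A with M_B applied at B: R_B^{AB}·11.5 = 112.1 + 207.3, so R_B^{AB} = 27.78 kN and R_A = 19.5 − 27.78 = -8.28 kN.
Span BC, ΣM about C: R_B^{BC}·9.25 = 1754 + 207.3, so R_B^{BC} = 212 kN and R_C = 351.5 − 212 = 139.5 kN.
R_B = 27.78 + 212 = 239.8 kN.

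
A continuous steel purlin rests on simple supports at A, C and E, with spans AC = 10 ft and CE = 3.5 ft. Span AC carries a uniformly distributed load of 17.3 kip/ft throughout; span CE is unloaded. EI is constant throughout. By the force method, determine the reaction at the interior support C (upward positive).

R_C = 148.3 kip

Take M_C as the redundant. Released structure: two simple spans AC and CE with a hinge at C.
Rotations at C on the released spans (each span's end-slope, ×1/EI):
  span AC: UDL 17.3: wL³/(24EI) = 720.8/EI
  relative rotation θ_0 = (720.8 + 0)/EI = 720.8/EI
A unit hogging moment at C produces rotation L₁/(3EI) + L₂/(3EI) = 4.5/EI.
Compatibility: M_C·(L₁+L₂)/(3EI) = θ_0, giving M_C = 160.2 kip·ft (hogging).
Span AC, ΣM about A with M_C applied at C: R_C^{AC}·10 = 865 + 160.2, so R_C^{AC} = 102.5 kip and R_A = 173 − 102.5 = 70.48 kip.
Span CE, ΣM about E: R_C^{CE}·3.5 = 0 + 160.2, so R_C^{CE} = 45.77 kip and R_E = 0 − 45.77 = -45.77 kip.
R_C = 102.5 + 45.77 = 148.3 kip.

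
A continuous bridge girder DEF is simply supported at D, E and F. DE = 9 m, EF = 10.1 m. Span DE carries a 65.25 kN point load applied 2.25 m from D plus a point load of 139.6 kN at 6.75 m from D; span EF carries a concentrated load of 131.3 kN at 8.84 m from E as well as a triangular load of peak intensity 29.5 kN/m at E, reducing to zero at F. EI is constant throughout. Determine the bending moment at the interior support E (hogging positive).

M_E = 278.7 kN·m

Release continuity at E by inserting a hinge; the redundant is the internal moment M_E. The primary structure is two simply-supported spans DE and EF.
Rotations at E on the released spans (each span's end-slope, ×1/EI):
  span DE: point load 65.25 at a = 2.25: Pab(L + a)/(6LEI) = 206.5/EI
  span DE: point load 139.6 at a = 6.75: Pab(L + a)/(6LEI) = 618.4/EI
  span EF: point load 131.3 at a = 8.84: Pab(L + b)/(6LEI) = 274.2/EI
  span EF: triangular load, peak 29.5: w₀L³/(45EI) = 675.4/EI
  relative rotation θ_0 = (824.8 + 949.6)/EI = 1774/EI
A unit hogging moment at E produces rotation L₁/(3EI) + L₂/(3EI) = 6.367/EI.
Slope continuity at E: θ_0 = M_E·6.367/EI, so M_E = 1774/6.367 = 278.7 kN·m (hogging).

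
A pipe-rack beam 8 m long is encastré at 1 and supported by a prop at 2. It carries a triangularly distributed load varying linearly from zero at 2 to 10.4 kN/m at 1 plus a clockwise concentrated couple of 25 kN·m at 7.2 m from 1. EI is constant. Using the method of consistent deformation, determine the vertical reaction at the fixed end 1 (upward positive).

R_1 = 28.64 kN

Remove the prop at 2; the released (primary) structure is a cantilever built in at 1.
Deflection at 2 on the released cantilever, summing each load's contribution:
  triangular load, peak 10.4 at the fixed end: w₀L⁴/(30EI) = 1420/EI
  clockwise couple 25 at a = 7.2: M₀a(2L − a)/(2EI) = 792/EI
  δ_0 = 2212/EI
Flexibility coefficient — unit upward force at 2: δ_{22} = L³/(3EI) = 170.7/EI.
The prop prevents deflection at 2: R_2 = δ_0/δ_{22} = 2212/170.7 = 12.96 kN.
Vertical equilibrium: R_1 = ΣP − R_2 = 41.6 − 12.96 = 28.64 kN.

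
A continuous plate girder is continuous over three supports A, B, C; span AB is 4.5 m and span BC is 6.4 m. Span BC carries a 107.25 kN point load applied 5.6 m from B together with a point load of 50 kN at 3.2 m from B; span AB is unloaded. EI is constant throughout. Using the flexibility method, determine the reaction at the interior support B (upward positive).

Release continuity at B by inserting a hinge; the redundant is the internal moment M_B. The primary structure is two simply-supported spans AB and BC.
End slopes at the hinge B, treating each span as simply supported:
  span BC: point load 107.25 at a = 5.6: Pab(L + b)/(6LEI) = 90.09/EI
  span BC: point load 50 at a = 3.2: Pab(L + b)/(6LEI) = 128/EI
  relative rotation θ_0 = (0 + 218.1)/EI = 218.1/EI
A unit hogging moment at B produces rotation L₁/(3EI) + L₂/(3EI) = 3.633/EI.
Slope continuity at B: θ_0 = M_B·3.633/EI, so M_B = 218.1/3.633 = 60.02 kN·m (hogging).
Span AB, ΣM about A with M_B applied at B: R_B^{AB}·4.5 = 0 + 60.02, so R_B^{AB} = 13.34 kN and R_A = 0 − 13.34 = -13.34 kN.
Span BC, ΣM about C: R_B^{BC}·6.4 = 245.8 + 60.02, so R_B^{BC} = 47.79 kN and R_C = 157.2 − 47.79 = 109.5 kN.
R_B = 13.34 + 47.79 = 61.12 kN.

R_B = 61.12 kN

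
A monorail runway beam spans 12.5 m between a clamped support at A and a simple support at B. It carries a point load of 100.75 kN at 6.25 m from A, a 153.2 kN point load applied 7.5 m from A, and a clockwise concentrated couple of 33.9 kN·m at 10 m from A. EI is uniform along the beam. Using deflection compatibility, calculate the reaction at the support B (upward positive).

R_B = 101.6 kN

Take the reaction at B as the redundant and release it; the primary structure is a cantilever fixed at A.
Deflection at B on the released cantilever, summing each load's contribution:
  point load 100.75 at a = 6.25: Pa²(3L − a)/(6EI) = 20498/EI
  point load 153.2 at a = 7.5: Pa²(3L − a)/(6EI) = 43088/EI
  clockwise couple 33.9 at a = 10: M₀a(2L − a)/(2EI) = 2542/EI
  δ_0 = 66128/EI
Flexibility coefficient — unit upward force at B: δ_{BB} = L³/(3EI) = 651/EI.
The prop prevents deflection at B: R_B = δ_0/δ_{BB} = 66128/651 = 101.6 kN.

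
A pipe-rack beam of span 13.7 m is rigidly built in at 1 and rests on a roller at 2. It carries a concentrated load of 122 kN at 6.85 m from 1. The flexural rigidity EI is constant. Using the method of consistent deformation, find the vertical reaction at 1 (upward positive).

R_1 = 83.88 kN

Take the reaction at 2 as the redundant and release it; the primary structure is a cantilever fixed at 1.
Primary-structure tip deflection at 2 by superposition:
  point load 122 at a = 6.85: Pa²(3L − a)/(6EI) = 32678/EI
Tip deflection under a unit load at 2: L³/(3EI) = 857.1/EI.
The prop prevents deflection at 2: R_2 = δ_0/δ_{22} = 32678/857.1 = 38.12 kN.
Vertical equilibrium: R_1 = ΣP − R_2 = 122 − 38.12 = 83.88 kN.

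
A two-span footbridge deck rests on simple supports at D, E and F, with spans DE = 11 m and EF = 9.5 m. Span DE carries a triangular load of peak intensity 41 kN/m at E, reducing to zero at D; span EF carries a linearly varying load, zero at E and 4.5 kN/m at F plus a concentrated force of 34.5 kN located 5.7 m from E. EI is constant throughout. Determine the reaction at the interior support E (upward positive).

R_E = 213.2 kN

Take M_E as the redundant. Released structure: two simple spans DE and EF with a hinge at E.
Rotations at E on the released spans (each span's end-slope, ×1/EI):
  span DE: triangular load, peak 41: w₀L³/(45EI) = 1213/EI
  span EF: triangular load, peak 4.5: 7w₀L³/(360EI) = 75.02/EI
  span EF: point load 34.5 at a = 5.7: Pab(L + b)/(6LEI) = 174.4/EI
  relative rotation θ_0 = (1213 + 249.4)/EI = 1462/EI
A unit hogging moment at E produces rotation L₁/(3EI) + L₂/(3EI) = 6.833/EI.
Slope continuity at E: θ_0 = M_E·6.833/EI, so M_E = 1462/6.833 = 214 kN·m (hogging).
Span DE, ΣM about D with M_E applied at E: R_E^{DE}·11 = 1654 + 214, so R_E^{DE} = 169.8 kN and R_D = 225.5 − 169.8 = 55.72 kN.
Span EF, ΣM about F: R_E^{EF}·9.5 = 198.8 + 214, so R_E^{EF} = 43.45 kN and R_F = 55.88 − 43.45 = 12.43 kN.
R_E = 169.8 + 43.45 = 213.2 kN.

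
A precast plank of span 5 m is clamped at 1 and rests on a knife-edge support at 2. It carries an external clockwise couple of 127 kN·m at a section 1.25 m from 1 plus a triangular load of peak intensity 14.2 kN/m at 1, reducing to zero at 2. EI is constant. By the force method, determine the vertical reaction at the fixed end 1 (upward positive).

Choose R_2 as the redundant. The primary structure is the cantilever fixed at 1.
Primary-structure tip deflection at 2 by superposition:
  clockwise couple 127 at a = 1.25: M₀a(2L − a)/(2EI) = 694.5/EI
  triangular load, peak 14.2 at the fixed end: w₀L⁴/(30EI) = 295.8/EI
  δ_0 = 990.4/EI
Tip deflection under a unit load at 2: L³/(3EI) = 41.67/EI.
The prop prevents deflection at 2: R_2 = δ_0/δ_{22} = 990.4/41.67 = 23.77 kN.
Vertical equilibrium: R_1 = ΣP − R_2 = 35.5 − 23.77 = 11.73 kN.

R_1 = 11.73 kN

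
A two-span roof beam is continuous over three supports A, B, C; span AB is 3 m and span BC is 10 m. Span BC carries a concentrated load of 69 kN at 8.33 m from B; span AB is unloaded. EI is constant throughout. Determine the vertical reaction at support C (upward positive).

R_C = 53.17 kN

Insert a hinge at B; M_B is the redundant, and each span becomes simply supported.
Rotations at B on the released spans (each span's end-slope, ×1/EI):
  span BC: point load 69 at a = 8.33: Pab(L + b)/(6LEI) = 186.7/EI
  relative rotation θ_0 = (0 + 186.7)/EI = 186.7/EI
A unit hogging moment at B produces rotation L₁/(3EI) + L₂/(3EI) = 4.333/EI.
Compatibility: M_B·(L₁+L₂)/(3EI) = θ_0, giving M_B = 43.08 kN·m (hogging).
Span BC, ΣM about C: R_B^{BC}·10 = 115.2 + 43.08, so R_B^{BC} = 15.83 kN and R_C = 69 − 15.83 = 53.17 kN.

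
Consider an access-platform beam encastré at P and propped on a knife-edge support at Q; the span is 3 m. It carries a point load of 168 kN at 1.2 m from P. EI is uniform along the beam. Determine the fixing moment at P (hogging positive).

M_P = 96.77 kN·m

Choose R_Q as the redundant. The primary structure is the cantilever fixed at P.
Deflection at Q on the released cantilever, summing each load's contribution:
  point load 168 at a = 1.2: Pa²(3L − a)/(6EI) = 314.5/EI
Flexibility coefficient — unit upward force at Q: δ_{QQ} = L³/(3EI) = 9/EI.
The prop prevents deflection at Q: R_Q = δ_0/δ_{QQ} = 314.5/9 = 34.94 kN.
Moment equilibrium about P: M_P = Σ(load moments about P) − R_Q·L = 201.6 − 34.94×3 = 96.77 kN·m.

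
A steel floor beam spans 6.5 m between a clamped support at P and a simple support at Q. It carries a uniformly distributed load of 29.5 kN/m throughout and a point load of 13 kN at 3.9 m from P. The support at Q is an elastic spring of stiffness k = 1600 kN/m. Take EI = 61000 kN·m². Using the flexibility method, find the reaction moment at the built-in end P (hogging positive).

Take the reaction at Q as the redundant and release it; the primary structure is a cantilever fixed at P.
Primary-structure tip deflection at Q by superposition:
  UDL 29.5: wL⁴/(8EI) = 6582/EI
  point load 13 at a = 3.9: Pa²(3L − a)/(6EI) = 514.1/EI
  δ_0 = 7097/EI
Flexibility coefficient — unit upward force at Q: δ_{QQ} = L³/(3EI) = 91.54/EI.
With EI = 61000 kN·m²: δ_0 = 0.11634 m and δ_{QQ} = 0.001501 m/kN.
Compatibility — the spring shortens by R_Q/k under the reaction it provides: δ_0 − R_Q·δ_{QQ} = R_Q/k. With 1/k = 0.000625 m/kN, R_Q = δ_0 / (δ_{QQ} + 1/k) = 0.11634 / (0.001501 + 0.000625) = 54.73 kN.
Moment equilibrium about P: M_P = Σ(load moments about P) − R_Q·L = 673.9 − 54.73×6.5 = 318.1 kN·m.

M_P = 318.1 kN·m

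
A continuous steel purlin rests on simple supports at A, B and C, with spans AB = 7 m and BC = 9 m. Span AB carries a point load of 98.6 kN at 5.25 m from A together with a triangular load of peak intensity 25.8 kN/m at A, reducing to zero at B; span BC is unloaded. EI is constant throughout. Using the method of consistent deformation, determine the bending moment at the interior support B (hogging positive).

Insert a hinge at B; M_B is the redundant, and each span becomes simply supported.
Discontinuity in slope at B on the released structure — sum the simple-span end rotations:
  span AB: point load 98.6 at a = 5.25: Pab(L + a)/(6LEI) = 264.2/EI
  span AB: triangular load, peak 25.8: 7w₀L³/(360EI) = 172.1/EI
  relative rotation θ_0 = (436.3 + 0)/EI = 436.3/EI
A unit hogging moment at B produces rotation L₁/(3EI) + L₂/(3EI) = 5.333/EI.
Slope continuity at B: θ_0 = M_B·5.333/EI, so M_B = 436.3/5.333 = 81.8 kN·m (hogging).

M_B = 81.8 kN·m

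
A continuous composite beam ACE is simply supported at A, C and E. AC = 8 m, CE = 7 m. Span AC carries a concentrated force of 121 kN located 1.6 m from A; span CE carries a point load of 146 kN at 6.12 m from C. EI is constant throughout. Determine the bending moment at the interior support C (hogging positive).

M_C = 79.07 kN·m

Take M_C as the redundant. Released structure: two simple spans AC and CE with a hinge at C.
Rotations at C on the released spans (each span's end-slope, ×1/EI):
  span AC: point load 121 at a = 1.6: Pab(L + a)/(6LEI) = 247.8/EI
  span CE: point load 146 at a = 6.12: Pab(L + b)/(6LEI) = 147.5/EI
  relative rotation θ_0 = (247.8 + 147.5)/EI = 395.3/EI
A unit hogging moment at C produces rotation L₁/(3EI) + L₂/(3EI) = 5/EI.
Compatibility: M_C·(L₁+L₂)/(3EI) = θ_0, giving M_C = 79.07 kN·m (hogging).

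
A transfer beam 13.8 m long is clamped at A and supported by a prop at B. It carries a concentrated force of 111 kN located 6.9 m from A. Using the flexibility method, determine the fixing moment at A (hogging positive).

M_A = 287.2 kN·m

Remove the prop at B; the released (primary) structure is a cantilever built in at A.
Free-end deflection of the primary structure under the applied loading (downward +):
  point load 111 at a = 6.9: Pa²(3L − a)/(6EI) = 30387/EI
Tip deflection under a unit load at B: L³/(3EI) = 876/EI.
The prop prevents deflection at B: R_B = δ_0/δ_{BB} = 30387/876 = 34.69 kN.
Moment equilibrium about A: M_A = Σ(load moments about A) − R_B·L = 765.9 − 34.69×13.8 = 287.2 kN·m.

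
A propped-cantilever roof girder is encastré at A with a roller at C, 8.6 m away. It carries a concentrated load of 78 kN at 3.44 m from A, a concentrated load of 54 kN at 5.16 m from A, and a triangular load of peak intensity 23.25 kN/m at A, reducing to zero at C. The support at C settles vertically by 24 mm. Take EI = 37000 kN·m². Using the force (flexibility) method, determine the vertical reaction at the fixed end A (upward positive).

Release the roller at C. Primary structure: cantilever fixed at A.
Primary-structure tip deflection at C by superposition:
  point load 78 at a = 3.44: Pa²(3L − a)/(6EI) = 3440/EI
  point load 54 at a = 5.16: Pa²(3L − a)/(6EI) = 4946/EI
  triangular load, peak 23.25 at the fixed end: w₀L⁴/(30EI) = 4239/EI
  δ_0 = 12625/EI
Tip deflection under a unit load at C: L³/(3EI) = 212/EI.
With EI = 37000 kN·m²: δ_0 = 0.34122 m and δ_{CC} = 0.00573 m/kN.
Compatibility — the beam at C must follow the support down by 0.024 m: δ_0 − R_C·δ_{CC} = 0.024, so R_C = (0.34122 − 0.024)/0.00573 = 55.36 kN.
Vertical equilibrium: R_A = ΣP − R_C = 232 − 55.36 = 176.6 kN.

R_A = 176.6 kN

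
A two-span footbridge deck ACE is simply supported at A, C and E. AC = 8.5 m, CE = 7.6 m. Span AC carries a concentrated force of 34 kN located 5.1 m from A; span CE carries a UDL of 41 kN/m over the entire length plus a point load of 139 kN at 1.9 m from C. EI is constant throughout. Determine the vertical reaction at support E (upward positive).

R_E = 157.5 kN

Take M_C as the redundant. Released structure: two simple spans AC and CE with a hinge at C.
Rotations at C on the released spans (each span's end-slope, ×1/EI):
  span AC: point load 34 at a = 5.1: Pab(L + a)/(6LEI) = 157.2/EI
  span CE: UDL 41: wL³/(24EI) = 749.9/EI
  span CE: point load 139 at a = 1.9: Pab(L + b)/(6LEI) = 439.1/EI
  relative rotation θ_0 = (157.2 + 1189)/EI = 1346/EI
A unit hogging moment at C produces rotation L₁/(3EI) + L₂/(3EI) = 5.367/EI.
Slope continuity at C: θ_0 = M_C·5.367/EI, so M_C = 1346/5.367 = 250.8 kN·m (hogging).
Span CE, ΣM about E: R_C^{CE}·7.6 = 1976 + 250.8, so R_C^{CE} = 293.1 kN and R_E = 450.6 − 293.1 = 157.5 kN.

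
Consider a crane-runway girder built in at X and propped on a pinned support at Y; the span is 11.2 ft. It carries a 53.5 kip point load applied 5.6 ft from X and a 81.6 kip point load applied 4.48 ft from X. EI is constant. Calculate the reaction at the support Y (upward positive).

Choose R_Y as the redundant. The primary structure is the cantilever fixed at X.
Deflection at Y on the released cantilever, summing each load's contribution:
  point load 53.5 at a = 5.6: Pa²(3L − a)/(6EI) = 7830/EI
  point load 81.6 at a = 4.48: Pa²(3L − a)/(6EI) = 7949/EI
  δ_0 = 15778/EI
Flexibility coefficient — unit upward force at Y: δ_{YY} = L³/(3EI) = 468.3/EI.
The prop prevents deflection at Y: R_Y = δ_0/δ_{YY} = 15778/468.3 = 33.69 kip.

R_Y = 33.69 kip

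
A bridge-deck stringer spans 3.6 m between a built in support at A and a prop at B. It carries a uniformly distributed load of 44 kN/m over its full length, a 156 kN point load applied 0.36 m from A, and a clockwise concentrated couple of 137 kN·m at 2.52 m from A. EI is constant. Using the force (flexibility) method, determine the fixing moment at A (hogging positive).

M_A = 69.29 kN·m

Choose R_B as the redundant. The primary structure is the cantilever fixed at A.
Deflection at B on the released cantilever, summing each load's contribution:
  UDL 44: wL⁴/(8EI) = 923.8/EI
  point load 156 at a = 0.36: Pa²(3L − a)/(6EI) = 35.18/EI
  clockwise couple 137 at a = 2.52: M₀a(2L − a)/(2EI) = 807.9/EI
  δ_0 = 1767/EI
Flexibility coefficient — unit upward force at B: δ_{BB} = L³/(3EI) = 15.55/EI.
The prop prevents deflection at B: R_B = δ_0/δ_{BB} = 1767/15.55 = 113.6 kN.
Moment equilibrium about A: M_A = Σ(load moments about A) − R_B·L = 478.3 − 113.6×3.6 = 69.29 kN·m.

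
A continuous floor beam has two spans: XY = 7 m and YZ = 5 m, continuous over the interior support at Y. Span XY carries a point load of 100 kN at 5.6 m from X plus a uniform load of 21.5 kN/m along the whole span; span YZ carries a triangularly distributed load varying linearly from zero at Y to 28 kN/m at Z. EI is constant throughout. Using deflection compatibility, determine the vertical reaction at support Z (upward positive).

R_Z = 16.14 kN

Insert a hinge at Y; M_Y is the redundant, and each span becomes simply supported.
Discontinuity in slope at Y on the released structure — sum the simple-span end rotations:
  span XY: point load 100 at a = 5.6: Pab(L + a)/(6LEI) = 235.2/EI
  span XY: UDL 21.5: wL³/(24EI) = 307.3/EI
  span YZ: triangular load, peak 28: 7w₀L³/(360EI) = 68.06/EI
  relative rotation θ_0 = (542.5 + 68.06)/EI = 610.5/EI
A unit hogging moment at Y produces rotation L₁/(3EI) + L₂/(3EI) = 4/EI.
Slope continuity at Y: θ_0 = M_Y·4/EI, so M_Y = 610.5/4 = 152.6 kN·m (hogging).
Span YZ, ΣM about Z: R_Y^{YZ}·5 = 116.7 + 152.6, so R_Y^{YZ} = 53.86 kN and R_Z = 70 − 53.86 = 16.14 kN.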